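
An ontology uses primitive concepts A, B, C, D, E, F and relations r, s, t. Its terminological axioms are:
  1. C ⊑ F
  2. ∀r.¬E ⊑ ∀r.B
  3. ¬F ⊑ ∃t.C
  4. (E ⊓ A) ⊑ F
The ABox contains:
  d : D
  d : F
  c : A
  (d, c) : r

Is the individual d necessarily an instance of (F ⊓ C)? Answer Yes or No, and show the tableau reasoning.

1. d : (F ⊓ C)?  L(d) = {D, F} ∪ {(¬F ⊔ ¬C)}
   open: L(d) ⊇ {D, F, ¬C, ∃r.E} (+ ∃-successors) — d ∉ (F ⊓ C) possible
2. Hence d : (F ⊓ C): not entailed.

No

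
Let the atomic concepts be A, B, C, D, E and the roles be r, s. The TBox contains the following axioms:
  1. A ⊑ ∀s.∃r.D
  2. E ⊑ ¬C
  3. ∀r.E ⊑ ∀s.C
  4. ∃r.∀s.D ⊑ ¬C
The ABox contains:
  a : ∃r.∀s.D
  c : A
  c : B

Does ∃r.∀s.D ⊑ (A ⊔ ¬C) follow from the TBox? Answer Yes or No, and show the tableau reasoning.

Yes

1. ∃r.∀s.D ⊑ (A ⊔ ¬C)  ⇔  (∃r.∀s.D ⊓ (¬A ⊓ C)) unsat w.r.t. T
   all branches close; clash {C, ¬C} at x₀
2. Hence ∃r.∀s.D ⊑ (A ⊔ ¬C): entailed.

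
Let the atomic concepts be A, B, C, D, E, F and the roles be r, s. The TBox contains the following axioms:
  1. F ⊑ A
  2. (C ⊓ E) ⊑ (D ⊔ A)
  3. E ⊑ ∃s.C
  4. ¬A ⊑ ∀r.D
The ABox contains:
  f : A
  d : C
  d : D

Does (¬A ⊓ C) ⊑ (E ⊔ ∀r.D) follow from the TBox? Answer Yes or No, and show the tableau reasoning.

1. (¬A ⊓ C) ⊑ (E ⊔ ∀r.D)  ⇔  ((¬A ⊓ C) ⊓ (¬E ⊓ ∃r.¬D)) unsat w.r.t. T
   all branches close; clash {A, ¬A} at x₀
2. Hence (¬A ⊓ C) ⊑ (E ⊔ ∀r.D): entailed.

Yes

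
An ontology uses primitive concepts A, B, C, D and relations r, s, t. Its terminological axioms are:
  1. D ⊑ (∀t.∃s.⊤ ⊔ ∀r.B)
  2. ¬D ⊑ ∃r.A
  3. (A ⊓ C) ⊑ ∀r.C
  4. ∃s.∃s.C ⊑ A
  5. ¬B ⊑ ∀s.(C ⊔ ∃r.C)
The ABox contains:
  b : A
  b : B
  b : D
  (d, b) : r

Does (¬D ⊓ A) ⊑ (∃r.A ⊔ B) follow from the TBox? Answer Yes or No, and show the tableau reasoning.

1. (¬D ⊓ A) ⊑ (∃r.A ⊔ B)  ⇔  ((¬D ⊓ A) ⊓ (∀r.¬A ⊓ ¬B)) unsat w.r.t. T
   all branches close; clash {A, ¬A} at an ∃-successor
2. Hence (¬D ⊓ A) ⊑ (∃r.A ⊔ B): entailed.

Yes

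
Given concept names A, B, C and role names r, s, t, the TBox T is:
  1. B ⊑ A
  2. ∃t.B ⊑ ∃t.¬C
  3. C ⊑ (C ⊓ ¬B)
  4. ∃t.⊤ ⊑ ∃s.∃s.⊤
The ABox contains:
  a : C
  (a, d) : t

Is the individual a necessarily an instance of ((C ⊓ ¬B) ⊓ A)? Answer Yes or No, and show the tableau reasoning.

1. a : ((C ⊓ ¬B) ⊓ A)?  L(a) = {C} ∪ {((¬C ⊔ B) ⊔ ¬A)}
   apply at a: C⊑(C ⊓ ¬B)
   open: L(a) ⊇ {C, ¬A, ¬B, ∀t.¬B, ∃s.∃s.⊤} (+ ∃-successors) — a ∉ ((C ⊓ ¬B) ⊓ A) possible
2. Hence a : ((C ⊓ ¬B) ⊓ A): not entailed.

No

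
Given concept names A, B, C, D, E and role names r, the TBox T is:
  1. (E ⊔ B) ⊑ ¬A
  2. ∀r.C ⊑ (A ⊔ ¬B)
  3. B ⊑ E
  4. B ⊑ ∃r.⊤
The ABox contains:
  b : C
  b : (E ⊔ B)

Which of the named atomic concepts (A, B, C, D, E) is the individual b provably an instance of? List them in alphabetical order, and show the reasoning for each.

1. b : A?  L(b) = {C, (E ⊔ B)} ∪ {¬A}
   open: L(b) ⊇ {C, E, ¬A, ¬B, ∃r.¬C} (+ ∃-successors) — b ∉ A possible
2. b : B?  L(b) = {C, (E ⊔ B)} ∪ {¬B}
   apply at b: (E ⊔ B)⊑¬A
   open: L(b) ⊇ {C, E, ¬A, ¬B, ∃r.¬C} (+ ∃-successors) — b ∉ B possible
3. b : C?  L(b) = {C, (E ⊔ B)} ∪ {¬C}
   clash {C, ¬C} at b — b ∈ C
4. b : D?  L(b) = {C, (E ⊔ B)} ∪ {¬D}
   apply at b: (E ⊔ B)⊑¬A
   open: L(b) ⊇ {C, E, ¬A, ¬B, ¬D, …} (+ ∃-successors) — b ∉ D possible
5. b : E?  L(b) = {C, (E ⊔ B)} ∪ {¬E}
   clash {E, ¬E} at b — b ∈ E
6. Entailed for b: {C, E}

{C, E}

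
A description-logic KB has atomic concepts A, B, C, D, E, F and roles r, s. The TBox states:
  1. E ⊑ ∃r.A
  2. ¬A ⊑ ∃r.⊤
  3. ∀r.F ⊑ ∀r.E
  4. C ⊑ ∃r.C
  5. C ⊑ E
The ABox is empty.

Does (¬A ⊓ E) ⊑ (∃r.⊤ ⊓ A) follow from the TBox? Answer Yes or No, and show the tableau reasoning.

1. (¬A ⊓ E) ⊑ (∃r.⊤ ⊓ A)  ⇔  ((¬A ⊓ E) ⊓ (∀r.⊥ ⊔ ¬A)) unsat w.r.t. T
   apply at x₀: E⊑∃r.A; ¬A⊑∃r.⊤
   open: L(x₀) ⊇ {E, ¬A, ¬C, ∃r.A, ∃r.¬F, …} (+ ∃-successors)
2. Hence (¬A ⊓ E) ⊑ (∃r.⊤ ⊓ A): not entailed.

No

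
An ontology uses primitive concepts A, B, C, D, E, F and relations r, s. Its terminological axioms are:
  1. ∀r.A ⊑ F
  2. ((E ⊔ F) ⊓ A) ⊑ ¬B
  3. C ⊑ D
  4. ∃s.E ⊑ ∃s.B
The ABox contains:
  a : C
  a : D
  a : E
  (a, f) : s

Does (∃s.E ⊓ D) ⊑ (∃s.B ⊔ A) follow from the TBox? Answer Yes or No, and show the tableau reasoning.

Yes

1. (∃s.E ⊓ D) ⊑ (∃s.B ⊔ A)  ⇔  ((∃s.E ⊓ D) ⊓ (∀s.¬B ⊓ ¬A)) unsat w.r.t. T
   all branches close; clash {B, ¬B} at an ∃-successor
2. Hence (∃s.E ⊓ D) ⊑ (∃s.B ⊔ A): entailed.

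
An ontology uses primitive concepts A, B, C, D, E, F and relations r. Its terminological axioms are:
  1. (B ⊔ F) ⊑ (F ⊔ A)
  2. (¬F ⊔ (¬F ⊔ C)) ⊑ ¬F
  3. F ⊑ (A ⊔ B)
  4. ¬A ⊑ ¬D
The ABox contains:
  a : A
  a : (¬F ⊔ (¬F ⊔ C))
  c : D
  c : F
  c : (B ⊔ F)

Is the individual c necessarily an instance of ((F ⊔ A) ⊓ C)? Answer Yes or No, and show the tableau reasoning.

1. c : ((F ⊔ A) ⊓ C)?  L(c) = {D, F, (B ⊔ F)} ∪ {((¬F ⊓ ¬A) ⊔ ¬C)}
   apply at c: (B ⊔ F)⊑(F ⊔ A); F⊑(A ⊔ B)
   open: L(c) ⊇ {A, D, F, ¬C} — c ∉ ((F ⊔ A) ⊓ C) possible
2. Hence c : ((F ⊔ A) ⊓ C): not entailed.

No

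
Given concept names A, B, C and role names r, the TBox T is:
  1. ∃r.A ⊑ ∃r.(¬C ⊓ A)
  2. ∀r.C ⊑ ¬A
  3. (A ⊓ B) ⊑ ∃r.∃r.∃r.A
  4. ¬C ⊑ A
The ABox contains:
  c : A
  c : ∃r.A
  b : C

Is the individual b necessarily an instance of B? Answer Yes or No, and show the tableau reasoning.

No

1. b : B?  L(b) = {C} ∪ {¬B}
   open: L(b) ⊇ {C, ¬B, ∃r.(¬C ⊓ A), ∃r.¬C} (+ ∃-successors) — b ∉ B possible
2. Hence b : B: not entailed.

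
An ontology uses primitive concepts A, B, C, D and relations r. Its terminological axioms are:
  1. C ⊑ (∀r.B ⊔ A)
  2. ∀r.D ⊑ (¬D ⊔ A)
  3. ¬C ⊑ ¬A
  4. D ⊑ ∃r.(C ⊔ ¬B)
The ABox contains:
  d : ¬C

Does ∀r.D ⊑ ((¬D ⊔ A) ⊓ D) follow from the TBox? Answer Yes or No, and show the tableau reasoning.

No

1. ∀r.D ⊑ ((¬D ⊔ A) ⊓ D)  ⇔  (∀r.D ⊓ ((D ⊓ ¬A) ⊔ ¬D)) unsat w.r.t. T
   apply at x₀: ∀r.D⊑(¬D ⊔ A)
   open: L(x₀) ⊇ {C, ¬D, ∀r.B, ∀r.D}
2. Hence ∀r.D ⊑ ((¬D ⊔ A) ⊓ D): not entailed.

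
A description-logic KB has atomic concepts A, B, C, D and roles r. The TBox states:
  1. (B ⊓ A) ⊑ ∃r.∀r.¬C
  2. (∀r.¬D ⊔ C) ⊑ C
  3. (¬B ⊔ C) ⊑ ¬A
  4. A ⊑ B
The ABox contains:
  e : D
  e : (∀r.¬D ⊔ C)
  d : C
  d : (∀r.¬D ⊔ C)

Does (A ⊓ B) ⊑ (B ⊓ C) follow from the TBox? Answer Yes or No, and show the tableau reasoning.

No

1. (A ⊓ B) ⊑ (B ⊓ C)  ⇔  ((A ⊓ B) ⊓ (¬B ⊔ ¬C)) unsat w.r.t. T
   open: L(x₀) ⊇ {A, B, ¬C, ∃r.D, ∃r.∀r.¬C} (+ ∃-successors)
2. Hence (A ⊓ B) ⊑ (B ⊓ C): not entailed.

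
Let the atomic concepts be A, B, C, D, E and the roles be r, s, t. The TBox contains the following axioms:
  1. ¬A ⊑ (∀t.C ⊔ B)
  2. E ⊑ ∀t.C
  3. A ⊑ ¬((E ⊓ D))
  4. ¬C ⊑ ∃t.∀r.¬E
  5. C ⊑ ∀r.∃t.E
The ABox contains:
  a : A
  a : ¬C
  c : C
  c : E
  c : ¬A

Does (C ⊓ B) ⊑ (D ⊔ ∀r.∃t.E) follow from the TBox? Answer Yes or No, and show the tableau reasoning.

Yes

1. (C ⊓ B) ⊑ (D ⊔ ∀r.∃t.E)  ⇔  ((C ⊓ B) ⊓ (¬D ⊓ ∃r.∀t.¬E)) unsat w.r.t. T
   all branches close; clash {E, ¬E} at an ∃-successor
2. Hence (C ⊓ B) ⊑ (D ⊔ ∀r.∃t.E): entailed.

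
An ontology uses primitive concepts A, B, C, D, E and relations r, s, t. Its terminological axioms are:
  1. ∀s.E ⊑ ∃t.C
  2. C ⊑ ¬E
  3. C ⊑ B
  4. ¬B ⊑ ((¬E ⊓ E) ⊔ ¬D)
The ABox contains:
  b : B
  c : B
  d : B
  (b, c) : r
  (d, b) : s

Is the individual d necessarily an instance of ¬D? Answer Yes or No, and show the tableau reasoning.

No

1. d : ¬D?  L(d) = {B} ∪ {D}
   open: L(d) ⊇ {B, D, ¬C, ∃s.¬E} (+ ∃-successors) — d ∉ ¬D possible
2. Hence d : ¬D: not entailed.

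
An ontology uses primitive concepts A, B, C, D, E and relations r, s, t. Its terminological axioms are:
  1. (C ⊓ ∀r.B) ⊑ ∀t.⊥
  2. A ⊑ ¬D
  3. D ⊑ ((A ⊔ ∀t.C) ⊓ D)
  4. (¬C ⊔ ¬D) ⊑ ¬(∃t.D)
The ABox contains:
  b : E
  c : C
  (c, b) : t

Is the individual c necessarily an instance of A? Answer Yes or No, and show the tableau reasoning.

1. c : A?  L(c) = {C} ∪ {¬A}
   open: L(c) ⊇ {C, D, ¬A, ∀t.C, ∃r.¬B} (+ ∃-successors) — c ∉ A possible
2. Hence c : A: not entailed.

No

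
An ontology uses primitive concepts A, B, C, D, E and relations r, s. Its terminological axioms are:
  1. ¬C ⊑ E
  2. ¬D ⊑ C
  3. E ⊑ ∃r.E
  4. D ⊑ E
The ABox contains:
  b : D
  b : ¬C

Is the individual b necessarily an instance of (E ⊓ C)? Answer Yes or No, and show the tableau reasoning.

1. b : (E ⊓ C)?  L(b) = {D, ¬C} ∪ {(¬E ⊔ ¬C)}
   apply at b: ¬C⊑E; D⊑E
   open: L(b) ⊇ {D, E, ¬C, ∃r.E} (+ ∃-successors) — b ∉ (E ⊓ C) possible
2. Hence b : (E ⊓ C): not entailed.

No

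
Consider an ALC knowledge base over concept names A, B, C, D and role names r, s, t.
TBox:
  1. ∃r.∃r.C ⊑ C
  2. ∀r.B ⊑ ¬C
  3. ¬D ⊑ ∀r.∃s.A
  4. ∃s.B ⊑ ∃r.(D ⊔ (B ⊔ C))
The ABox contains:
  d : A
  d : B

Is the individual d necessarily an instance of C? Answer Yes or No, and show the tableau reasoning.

1. d : C?  L(d) = {A, B} ∪ {¬C}
   open: L(d) ⊇ {A, B, D, ¬C, ∀r.∀r.¬C, …} — d ∉ C possible
2. Hence d : C: not entailed.

No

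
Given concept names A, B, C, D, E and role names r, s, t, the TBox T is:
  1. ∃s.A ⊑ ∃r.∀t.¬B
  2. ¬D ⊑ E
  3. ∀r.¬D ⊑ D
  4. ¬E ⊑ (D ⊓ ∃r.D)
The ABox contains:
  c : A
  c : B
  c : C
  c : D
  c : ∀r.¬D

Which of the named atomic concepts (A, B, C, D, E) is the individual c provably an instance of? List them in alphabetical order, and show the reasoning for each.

1. c : A?  L(c) = {A, B, C, D, ∀r.¬D} ∪ {¬A}
   clash {A, ¬A} at c — c ∈ A
2. c : B?  L(c) = {A, B, C, D, ∀r.¬D} ∪ {¬B}
   clash {B, ¬B} at c — c ∈ B
3. c : C?  L(c) = {A, B, C, D, ∀r.¬D} ∪ {¬C}
   clash {C, ¬C} at c — c ∈ C
4. c : D?  L(c) = {A, B, C, D, ∀r.¬D} ∪ {¬D}
   clash {D, ¬D} at c — c ∈ D
5. c : E?  L(c) = {A, B, C, D, ∀r.¬D} ∪ {¬E}
   clash {D, ¬D} at an ∃-successor — c ∈ E
6. Entailed for c: {A, B, C, D, E}

{A, B, C, D, E}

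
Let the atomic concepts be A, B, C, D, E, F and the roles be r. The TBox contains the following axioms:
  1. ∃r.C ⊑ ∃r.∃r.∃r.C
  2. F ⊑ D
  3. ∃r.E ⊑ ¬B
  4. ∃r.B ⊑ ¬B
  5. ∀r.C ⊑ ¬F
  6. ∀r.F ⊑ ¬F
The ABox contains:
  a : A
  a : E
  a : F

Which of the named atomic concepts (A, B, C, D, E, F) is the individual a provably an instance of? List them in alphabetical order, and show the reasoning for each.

{A, D, E, F}

1. a : A?  L(a) = {A, E, F} ∪ {¬A}
   clash {A, ¬A} at a — a ∈ A
2. a : B?  L(a) = {A, E, F} ∪ {¬B}
   apply at a: F⊑D
   open: L(a) ⊇ {A, D, E, F, ¬B, …} (+ ∃-successors) — a ∉ B possible
3. a : C?  L(a) = {A, E, F} ∪ {¬C}
   apply at a: F⊑D
   open: L(a) ⊇ {A, D, E, F, ¬C, …} (+ ∃-successors) — a ∉ C possible
4. a : D?  L(a) = {A, E, F} ∪ {¬D}
   clash {D, ¬D} at a — a ∈ D
5. a : E?  L(a) = {A, E, F} ∪ {¬E}
   clash {E, ¬E} at a — a ∈ E
6. a : F?  L(a) = {A, E, F} ∪ {¬F}
   clash {F, ¬F} at a — a ∈ F
7. Entailed for a: {A, D, E, F}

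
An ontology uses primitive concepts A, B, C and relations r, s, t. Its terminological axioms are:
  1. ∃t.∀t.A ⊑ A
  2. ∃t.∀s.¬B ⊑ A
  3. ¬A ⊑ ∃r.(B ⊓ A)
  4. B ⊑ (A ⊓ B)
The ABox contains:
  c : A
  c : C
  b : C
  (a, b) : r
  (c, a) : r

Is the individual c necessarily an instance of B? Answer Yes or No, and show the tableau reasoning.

1. c : B?  L(c) = {A, C} ∪ {¬B}
   open: L(c) ⊇ {A, C, ¬B} — c ∉ B possible
2. Hence c : B: not entailed.

No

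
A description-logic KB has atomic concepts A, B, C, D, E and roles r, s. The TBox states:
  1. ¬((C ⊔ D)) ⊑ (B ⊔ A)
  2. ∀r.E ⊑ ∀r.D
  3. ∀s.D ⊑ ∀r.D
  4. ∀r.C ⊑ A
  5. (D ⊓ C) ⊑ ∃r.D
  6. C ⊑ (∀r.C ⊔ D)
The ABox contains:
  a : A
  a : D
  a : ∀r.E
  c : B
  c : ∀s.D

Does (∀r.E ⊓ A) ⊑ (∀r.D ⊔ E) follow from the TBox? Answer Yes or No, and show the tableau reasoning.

Yes

1. (∀r.E ⊓ A) ⊑ (∀r.D ⊔ E)  ⇔  ((∀r.E ⊓ A) ⊓ (∃r.¬D ⊓ ¬E)) unsat w.r.t. T
   all branches close; clash {D, ¬D} at an ∃-successor
2. Hence (∀r.E ⊓ A) ⊑ (∀r.D ⊔ E): entailed.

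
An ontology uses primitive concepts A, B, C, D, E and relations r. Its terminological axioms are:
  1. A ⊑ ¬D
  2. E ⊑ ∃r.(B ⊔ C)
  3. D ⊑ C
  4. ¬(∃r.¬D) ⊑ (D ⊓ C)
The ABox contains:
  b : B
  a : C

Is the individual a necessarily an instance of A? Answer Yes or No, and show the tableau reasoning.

No

1. a : A?  L(a) = {C} ∪ {¬A}
   open: L(a) ⊇ {C, ¬A, ¬E, ∃r.¬D} (+ ∃-successors) — a ∉ A possible
2. Hence a : A: not entailed.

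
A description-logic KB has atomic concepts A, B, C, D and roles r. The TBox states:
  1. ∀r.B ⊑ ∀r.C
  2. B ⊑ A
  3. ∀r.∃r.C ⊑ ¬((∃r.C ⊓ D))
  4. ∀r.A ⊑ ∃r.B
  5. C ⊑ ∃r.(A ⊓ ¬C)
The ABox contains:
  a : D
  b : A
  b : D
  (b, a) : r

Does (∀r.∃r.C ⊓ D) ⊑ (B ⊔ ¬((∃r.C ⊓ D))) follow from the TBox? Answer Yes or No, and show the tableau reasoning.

1. (∀r.∃r.C ⊓ D) ⊑ (B ⊔ ¬((∃r.C ⊓ D)))  ⇔  ((∀r.∃r.C ⊓ D) ⊓ (¬B ⊓ (∃r.C ⊓ D))) unsat w.r.t. T
   all branches close; clash {D, ¬D} at x₀
2. Hence (∀r.∃r.C ⊓ D) ⊑ (B ⊔ ¬((∃r.C ⊓ D))): entailed.

Yes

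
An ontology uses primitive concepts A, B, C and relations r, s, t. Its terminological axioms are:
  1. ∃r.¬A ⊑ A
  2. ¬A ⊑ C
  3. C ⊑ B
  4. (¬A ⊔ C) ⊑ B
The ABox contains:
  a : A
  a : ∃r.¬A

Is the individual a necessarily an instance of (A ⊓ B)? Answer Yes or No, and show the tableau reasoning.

1. a : (A ⊓ B)?  L(a) = {A, ∃r.¬A} ∪ {(¬A ⊔ ¬B)}
   open: L(a) ⊇ {A, ¬B, ¬C, ∃r.¬A} (+ ∃-successors) — a ∉ (A ⊓ B) possible
2. Hence a : (A ⊓ B): not entailed.

No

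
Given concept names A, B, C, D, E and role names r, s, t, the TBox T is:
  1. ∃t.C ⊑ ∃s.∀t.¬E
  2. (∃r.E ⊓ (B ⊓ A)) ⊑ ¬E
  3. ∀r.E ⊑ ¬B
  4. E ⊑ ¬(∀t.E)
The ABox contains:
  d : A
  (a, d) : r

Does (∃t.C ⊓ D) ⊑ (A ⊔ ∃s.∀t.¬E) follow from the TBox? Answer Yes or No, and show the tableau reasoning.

1. (∃t.C ⊓ D) ⊑ (A ⊔ ∃s.∀t.¬E)  ⇔  ((∃t.C ⊓ D) ⊓ (¬A ⊓ ∀s.∃t.E)) unsat w.r.t. T
   all branches close; clash {E, ¬E} at an ∃-successor
2. Hence (∃t.C ⊓ D) ⊑ (A ⊔ ∃s.∀t.¬E): entailed.

Yes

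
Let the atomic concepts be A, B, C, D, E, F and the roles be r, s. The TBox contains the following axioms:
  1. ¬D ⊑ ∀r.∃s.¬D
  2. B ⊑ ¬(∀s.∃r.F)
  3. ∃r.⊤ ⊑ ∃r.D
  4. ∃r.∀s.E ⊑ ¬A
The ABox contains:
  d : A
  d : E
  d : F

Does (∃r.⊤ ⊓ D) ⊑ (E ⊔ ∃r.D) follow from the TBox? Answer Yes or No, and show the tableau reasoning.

Yes

1. (∃r.⊤ ⊓ D) ⊑ (E ⊔ ∃r.D)  ⇔  ((∃r.⊤ ⊓ D) ⊓ (¬E ⊓ ∀r.¬D)) unsat w.r.t. T
   all branches close; clash {D, ¬D} at an ∃-successor
2. Hence (∃r.⊤ ⊓ D) ⊑ (E ⊔ ∃r.D): entailed.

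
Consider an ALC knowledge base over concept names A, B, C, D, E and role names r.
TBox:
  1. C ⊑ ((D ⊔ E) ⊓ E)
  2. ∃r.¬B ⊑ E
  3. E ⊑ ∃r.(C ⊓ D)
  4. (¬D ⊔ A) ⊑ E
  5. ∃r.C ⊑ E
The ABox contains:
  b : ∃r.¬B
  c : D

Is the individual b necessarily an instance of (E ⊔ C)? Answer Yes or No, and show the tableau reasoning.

1. b : (E ⊔ C)?  L(b) = {∃r.¬B} ∪ {(¬E ⊓ ¬C)}
   clash {E, ¬E} at b — b ∈ (E ⊔ C)
2. Hence b : (E ⊔ C): entailed.

Yes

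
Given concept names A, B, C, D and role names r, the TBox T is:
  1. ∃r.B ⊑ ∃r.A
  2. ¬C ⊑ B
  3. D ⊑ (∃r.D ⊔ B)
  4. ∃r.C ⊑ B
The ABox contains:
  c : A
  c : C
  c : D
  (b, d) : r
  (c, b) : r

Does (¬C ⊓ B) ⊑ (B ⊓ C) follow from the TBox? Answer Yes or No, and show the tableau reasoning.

1. (¬C ⊓ B) ⊑ (B ⊓ C)  ⇔  ((¬C ⊓ B) ⊓ (¬B ⊔ ¬C)) unsat w.r.t. T
   open: L(x₀) ⊇ {B, ¬C, ¬D, ∀r.¬B}
2. Hence (¬C ⊓ B) ⊑ (B ⊓ C): not entailed.

No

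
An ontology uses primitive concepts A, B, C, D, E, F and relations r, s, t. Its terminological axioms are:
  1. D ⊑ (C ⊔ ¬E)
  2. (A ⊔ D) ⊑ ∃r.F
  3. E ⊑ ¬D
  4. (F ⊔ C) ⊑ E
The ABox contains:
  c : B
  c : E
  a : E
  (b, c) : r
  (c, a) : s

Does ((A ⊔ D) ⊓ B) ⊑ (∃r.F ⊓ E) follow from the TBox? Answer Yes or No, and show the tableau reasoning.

1. ((A ⊔ D) ⊓ B) ⊑ (∃r.F ⊓ E)  ⇔  (((A ⊔ D) ⊓ B) ⊓ (∀r.¬F ⊔ ¬E)) unsat w.r.t. T
   apply at x₀: (A ⊔ D)⊑∃r.F
   open: L(x₀) ⊇ {A, B, ¬C, ¬D, ¬E, …} (+ ∃-successors)
2. Hence ((A ⊔ D) ⊓ B) ⊑ (∃r.F ⊓ E): not entailed.

No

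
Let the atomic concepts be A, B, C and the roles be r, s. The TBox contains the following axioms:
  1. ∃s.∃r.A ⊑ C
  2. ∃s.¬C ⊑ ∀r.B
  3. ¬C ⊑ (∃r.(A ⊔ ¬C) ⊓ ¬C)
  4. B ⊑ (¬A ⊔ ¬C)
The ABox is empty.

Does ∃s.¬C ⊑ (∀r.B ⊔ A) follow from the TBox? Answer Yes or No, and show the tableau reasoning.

1. ∃s.¬C ⊑ (∀r.B ⊔ A)  ⇔  (∃s.¬C ⊓ (∃r.¬B ⊓ ¬A)) unsat w.r.t. T
   all branches close; clash {B, ¬B} at an ∃-successor
2. Hence ∃s.¬C ⊑ (∀r.B ⊔ A): entailed.

Yes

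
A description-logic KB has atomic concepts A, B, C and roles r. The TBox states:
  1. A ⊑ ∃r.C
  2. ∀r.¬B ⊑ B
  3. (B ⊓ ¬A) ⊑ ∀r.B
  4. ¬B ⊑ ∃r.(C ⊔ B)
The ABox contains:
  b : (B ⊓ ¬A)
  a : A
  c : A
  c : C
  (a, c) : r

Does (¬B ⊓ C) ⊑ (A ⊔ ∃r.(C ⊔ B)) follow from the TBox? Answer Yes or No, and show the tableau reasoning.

Yes

1. (¬B ⊓ C) ⊑ (A ⊔ ∃r.(C ⊔ B))  ⇔  ((¬B ⊓ C) ⊓ (¬A ⊓ ∀r.(¬C ⊓ ¬B))) unsat w.r.t. T
   all branches close; clash {B, ¬B} at x₀
2. Hence (¬B ⊓ C) ⊑ (A ⊔ ∃r.(C ⊔ B)): entailed.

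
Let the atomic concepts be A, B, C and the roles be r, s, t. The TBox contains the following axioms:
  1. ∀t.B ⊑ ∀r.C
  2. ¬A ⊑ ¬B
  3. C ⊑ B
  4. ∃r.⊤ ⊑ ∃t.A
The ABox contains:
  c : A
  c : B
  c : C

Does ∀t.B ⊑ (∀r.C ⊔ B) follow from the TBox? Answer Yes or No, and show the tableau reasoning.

Yes

1. ∀t.B ⊑ (∀r.C ⊔ B)  ⇔  (∀t.B ⊓ (∃r.¬C ⊓ ¬B)) unsat w.r.t. T
   all branches close; clash {B, ¬B} at x₀
2. Hence ∀t.B ⊑ (∀r.C ⊔ B): entailed.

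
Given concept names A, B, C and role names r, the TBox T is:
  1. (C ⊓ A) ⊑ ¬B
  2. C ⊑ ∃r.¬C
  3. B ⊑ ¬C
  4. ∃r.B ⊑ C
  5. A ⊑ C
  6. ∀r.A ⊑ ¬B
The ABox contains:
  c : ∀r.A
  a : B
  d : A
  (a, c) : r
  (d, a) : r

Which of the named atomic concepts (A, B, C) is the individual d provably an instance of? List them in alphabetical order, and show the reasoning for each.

{A, C}

1. d : A?  L(d) = {A} ∪ {¬A}
   clash {A, ¬A} at d — d ∈ A
2. d : B?  L(d) = {A} ∪ {¬B}
   apply at d: A⊑C
   open: L(d) ⊇ {A, C, ¬B, ∃r.¬C} (+ ∃-successors) — d ∉ B possible
3. d : C?  L(d) = {A} ∪ {¬C}
   clash {C, ¬C} at d — d ∈ C
4. Entailed for d: {A, C}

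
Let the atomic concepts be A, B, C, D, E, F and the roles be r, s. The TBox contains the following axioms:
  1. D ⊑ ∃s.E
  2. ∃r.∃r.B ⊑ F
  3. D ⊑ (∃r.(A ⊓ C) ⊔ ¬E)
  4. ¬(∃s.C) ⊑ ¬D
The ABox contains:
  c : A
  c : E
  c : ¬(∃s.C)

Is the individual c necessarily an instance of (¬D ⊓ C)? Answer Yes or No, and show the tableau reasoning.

1. c : (¬D ⊓ C)?  L(c) = {A, E, ¬(∃s.C)} ∪ {(D ⊔ ¬C)}
   apply at c: ¬(∃s.C)⊑¬D
   open: L(c) ⊇ {A, E, ¬C, ¬D, ∀r.∀r.¬B, …} — c ∉ (¬D ⊓ C) possible
2. Hence c : (¬D ⊓ C): not entailed.

No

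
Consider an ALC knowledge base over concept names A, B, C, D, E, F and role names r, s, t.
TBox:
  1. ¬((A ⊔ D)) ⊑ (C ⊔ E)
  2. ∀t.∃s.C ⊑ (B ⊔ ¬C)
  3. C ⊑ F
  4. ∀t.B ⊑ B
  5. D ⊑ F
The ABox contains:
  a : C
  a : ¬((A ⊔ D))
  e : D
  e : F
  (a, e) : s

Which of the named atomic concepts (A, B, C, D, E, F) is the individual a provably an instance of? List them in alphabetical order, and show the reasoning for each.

1. a : A?  L(a) = {C, ¬((A ⊔ D))} ∪ {¬A}
   apply at a: ¬((A ⊔ D))⊑(C ⊔ E); C⊑F
   open: L(a) ⊇ {C, F, ¬A, ¬D, ∃t.¬B, …} (+ ∃-successors) — a ∉ A possible
2. a : B?  L(a) = {C, ¬((A ⊔ D))} ∪ {¬B}
   apply at a: ¬((A ⊔ D))⊑(C ⊔ E); C⊑F
   open: L(a) ⊇ {C, F, ¬A, ¬B, ¬D, …} (+ ∃-successors) — a ∉ B possible
3. a : C?  L(a) = {C, ¬((A ⊔ D))} ∪ {¬C}
   clash {C, ¬C} at a — a ∈ C
4. a : D?  L(a) = {C, ¬((A ⊔ D))} ∪ {¬D}
   apply at a: ¬((A ⊔ D))⊑(C ⊔ E); C⊑F
   open: L(a) ⊇ {C, F, ¬A, ¬D, ∃t.¬B, …} (+ ∃-successors) — a ∉ D possible
5. a : E?  L(a) = {C, ¬((A ⊔ D))} ∪ {¬E}
   apply at a: ¬((A ⊔ D))⊑(C ⊔ E); C⊑F
   open: L(a) ⊇ {C, F, ¬A, ¬D, ¬E, …} (+ ∃-successors) — a ∉ E possible
6. a : F?  L(a) = {C, ¬((A ⊔ D))} ∪ {¬F}
   clash {F, ¬F} at a — a ∈ F
7. Entailed for a: {C, F}

{C, F}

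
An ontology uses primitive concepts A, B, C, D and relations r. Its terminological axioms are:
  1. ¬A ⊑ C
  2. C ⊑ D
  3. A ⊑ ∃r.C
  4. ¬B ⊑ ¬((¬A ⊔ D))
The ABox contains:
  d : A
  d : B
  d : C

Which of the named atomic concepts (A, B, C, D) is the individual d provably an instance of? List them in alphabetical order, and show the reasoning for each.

1. d : A?  L(d) = {A, B, C} ∪ {¬A}
   clash {A, ¬A} at d — d ∈ A
2. d : B?  L(d) = {A, B, C} ∪ {¬B}
   clash {B, ¬B} at d — d ∈ B
3. d : C?  L(d) = {A, B, C} ∪ {¬C}
   clash {C, ¬C} at d — d ∈ C
4. d : D?  L(d) = {A, B, C} ∪ {¬D}
   clash {D, ¬D} at d — d ∈ D
5. Entailed for d: {A, B, C, D}

{A, B, C, D}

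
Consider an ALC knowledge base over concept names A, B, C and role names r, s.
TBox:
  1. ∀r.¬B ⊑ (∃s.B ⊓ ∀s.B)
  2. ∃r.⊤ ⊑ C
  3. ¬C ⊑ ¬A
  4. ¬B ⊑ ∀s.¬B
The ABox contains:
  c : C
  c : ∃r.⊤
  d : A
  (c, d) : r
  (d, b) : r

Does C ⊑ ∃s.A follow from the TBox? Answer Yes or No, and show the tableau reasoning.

1. C ⊑ ∃s.A  ⇔  (C ⊓ ∀s.¬A) unsat w.r.t. T
   open: L(x₀) ⊇ {B, C, ∀s.¬A, ∃r.B} (+ ∃-successors)
2. Hence C ⊑ ∃s.A: not entailed.

No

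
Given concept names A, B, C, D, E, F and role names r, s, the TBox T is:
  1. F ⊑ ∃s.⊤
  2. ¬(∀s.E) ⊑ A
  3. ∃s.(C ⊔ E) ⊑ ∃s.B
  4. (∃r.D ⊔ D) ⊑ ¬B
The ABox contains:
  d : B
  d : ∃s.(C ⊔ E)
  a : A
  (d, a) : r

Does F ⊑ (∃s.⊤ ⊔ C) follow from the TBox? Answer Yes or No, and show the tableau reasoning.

1. F ⊑ (∃s.⊤ ⊔ C)  ⇔  (F ⊓ (∀s.⊥ ⊓ ¬C)) unsat w.r.t. T
   all branches close; clash ⊥ at an ∃-successor
2. Hence F ⊑ (∃s.⊤ ⊔ C): entailed.

Yes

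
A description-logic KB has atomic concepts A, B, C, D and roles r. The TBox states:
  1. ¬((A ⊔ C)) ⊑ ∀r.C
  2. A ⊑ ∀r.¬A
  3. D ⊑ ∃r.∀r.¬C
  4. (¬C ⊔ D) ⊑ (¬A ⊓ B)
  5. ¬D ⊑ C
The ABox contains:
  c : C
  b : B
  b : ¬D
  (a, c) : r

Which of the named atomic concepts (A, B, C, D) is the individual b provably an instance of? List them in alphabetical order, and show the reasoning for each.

1. b : A?  L(b) = {B, ¬D} ∪ {¬A}
   apply at b: ¬D⊑C
   open: L(b) ⊇ {B, C, ¬A, ¬D} — b ∉ A possible
2. b : B?  L(b) = {B, ¬D} ∪ {¬B}
   clash {B, ¬B} at b — b ∈ B
3. b : C?  L(b) = {B, ¬D} ∪ {¬C}
   clash {C, ¬C} at b — b ∈ C
4. b : D?  L(b) = {B, ¬D} ∪ {¬D}
   apply at b: ¬D⊑C
   open: L(b) ⊇ {B, C, ¬A, ¬D} — b ∉ D possible
5. Entailed for b: {B, C}

{B, C}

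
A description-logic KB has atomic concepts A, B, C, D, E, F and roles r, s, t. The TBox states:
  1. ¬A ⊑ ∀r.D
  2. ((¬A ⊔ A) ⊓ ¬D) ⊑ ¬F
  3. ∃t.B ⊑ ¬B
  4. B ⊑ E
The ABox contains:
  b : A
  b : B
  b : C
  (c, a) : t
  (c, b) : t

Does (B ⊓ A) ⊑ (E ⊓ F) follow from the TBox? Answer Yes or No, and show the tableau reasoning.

No

1. (B ⊓ A) ⊑ (E ⊓ F)  ⇔  ((B ⊓ A) ⊓ (¬E ⊔ ¬F)) unsat w.r.t. T
   apply at x₀: B⊑E
   open: L(x₀) ⊇ {A, B, E, ¬F, ∀t.¬B}
2. Hence (B ⊓ A) ⊑ (E ⊓ F): not entailed.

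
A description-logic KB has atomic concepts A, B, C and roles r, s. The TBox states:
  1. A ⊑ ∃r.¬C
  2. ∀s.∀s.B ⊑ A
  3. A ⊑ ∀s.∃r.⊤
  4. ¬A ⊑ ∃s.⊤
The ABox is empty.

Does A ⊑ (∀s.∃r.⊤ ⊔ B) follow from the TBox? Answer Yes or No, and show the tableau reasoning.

1. A ⊑ (∀s.∃r.⊤ ⊔ B)  ⇔  (A ⊓ (∃s.∀r.⊥ ⊓ ¬B)) unsat w.r.t. T
   all branches close; clash ⊥ at an ∃-successor
2. Hence A ⊑ (∀s.∃r.⊤ ⊔ B): entailed.

Yes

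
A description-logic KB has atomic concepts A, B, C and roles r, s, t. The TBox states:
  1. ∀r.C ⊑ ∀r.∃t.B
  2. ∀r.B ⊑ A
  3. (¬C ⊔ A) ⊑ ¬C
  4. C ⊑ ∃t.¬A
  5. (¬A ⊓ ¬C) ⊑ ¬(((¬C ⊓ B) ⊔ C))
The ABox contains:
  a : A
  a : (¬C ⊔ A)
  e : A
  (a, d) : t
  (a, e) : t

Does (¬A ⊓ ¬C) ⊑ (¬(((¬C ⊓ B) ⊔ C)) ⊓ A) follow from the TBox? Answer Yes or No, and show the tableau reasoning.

1. (¬A ⊓ ¬C) ⊑ (¬(((¬C ⊓ B) ⊔ C)) ⊓ A)  ⇔  ((¬A ⊓ ¬C) ⊓ (((¬C ⊓ B) ⊔ C) ⊔ ¬A)) unsat w.r.t. T
   apply at x₀: (¬A ⊓ ¬C)⊑¬(((¬C ⊓ B) ⊔ C))
   open: L(x₀) ⊇ {¬A, ¬B, ¬C, ∃r.¬B, ∃r.¬C} (+ ∃-successors)
2. Hence (¬A ⊓ ¬C) ⊑ (¬(((¬C ⊓ B) ⊔ C)) ⊓ A): not entailed.

No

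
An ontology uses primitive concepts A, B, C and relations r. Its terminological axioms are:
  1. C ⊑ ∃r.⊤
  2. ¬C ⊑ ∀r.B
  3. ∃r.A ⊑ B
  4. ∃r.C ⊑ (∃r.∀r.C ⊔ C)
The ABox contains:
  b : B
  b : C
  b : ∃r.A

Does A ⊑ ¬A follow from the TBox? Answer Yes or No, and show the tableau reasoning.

1. A ⊑ ¬A  ⇔  (A ⊓ A) unsat w.r.t. T
   open: L(x₀) ⊇ {A, C, ∀r.¬A, ∀r.¬C, ∃r.⊤} (+ ∃-successors)
2. Hence A ⊑ ¬A: not entailed.

No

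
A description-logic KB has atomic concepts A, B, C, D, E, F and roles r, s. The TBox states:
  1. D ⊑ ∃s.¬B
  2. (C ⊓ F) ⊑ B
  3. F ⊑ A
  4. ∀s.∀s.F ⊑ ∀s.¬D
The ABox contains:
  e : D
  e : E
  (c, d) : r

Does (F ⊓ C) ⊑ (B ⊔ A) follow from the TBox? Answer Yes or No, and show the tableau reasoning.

1. (F ⊓ C) ⊑ (B ⊔ A)  ⇔  ((F ⊓ C) ⊓ (¬B ⊓ ¬A)) unsat w.r.t. T
   all branches close; clash {A, ¬A} at x₀
2. Hence (F ⊓ C) ⊑ (B ⊔ A): entailed.

Yes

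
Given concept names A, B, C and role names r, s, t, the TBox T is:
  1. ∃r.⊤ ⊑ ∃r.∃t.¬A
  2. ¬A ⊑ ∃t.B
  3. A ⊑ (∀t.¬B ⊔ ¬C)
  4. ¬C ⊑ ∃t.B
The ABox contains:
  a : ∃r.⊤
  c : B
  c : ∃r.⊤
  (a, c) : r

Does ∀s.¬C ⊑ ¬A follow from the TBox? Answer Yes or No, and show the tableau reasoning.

No

1. ∀s.¬C ⊑ ¬A  ⇔  (∀s.¬C ⊓ A) unsat w.r.t. T
   apply at x₀: A⊑(∀t.¬B ⊔ ¬C)
   open: L(x₀) ⊇ {A, C, ∀r.⊥, ∀s.¬C, ∀t.¬B}
2. Hence ∀s.¬C ⊑ ¬A: not entailed.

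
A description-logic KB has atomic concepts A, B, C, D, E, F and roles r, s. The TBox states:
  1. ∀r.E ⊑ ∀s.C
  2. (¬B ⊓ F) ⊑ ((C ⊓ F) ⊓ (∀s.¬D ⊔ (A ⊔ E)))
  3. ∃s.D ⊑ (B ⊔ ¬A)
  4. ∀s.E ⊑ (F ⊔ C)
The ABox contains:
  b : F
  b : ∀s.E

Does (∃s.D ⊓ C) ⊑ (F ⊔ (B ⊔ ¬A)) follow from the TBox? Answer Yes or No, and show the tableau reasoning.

Yes

1. (∃s.D ⊓ C) ⊑ (F ⊔ (B ⊔ ¬A))  ⇔  ((∃s.D ⊓ C) ⊓ (¬F ⊓ (¬B ⊓ A))) unsat w.r.t. T
   all branches close; clash {A, ¬A} at x₀
2. Hence (∃s.D ⊓ C) ⊑ (F ⊔ (B ⊔ ¬A)): entailed.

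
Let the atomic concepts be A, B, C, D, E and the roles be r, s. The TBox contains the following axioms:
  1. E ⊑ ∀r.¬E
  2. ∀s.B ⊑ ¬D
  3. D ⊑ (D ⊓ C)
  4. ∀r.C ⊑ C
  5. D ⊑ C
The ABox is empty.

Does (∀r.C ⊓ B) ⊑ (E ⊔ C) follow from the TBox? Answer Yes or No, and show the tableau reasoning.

Yes

1. (∀r.C ⊓ B) ⊑ (E ⊔ C)  ⇔  ((∀r.C ⊓ B) ⊓ (¬E ⊓ ¬C)) unsat w.r.t. T
   all branches close; clash {C, ¬C} at x₀
2. Hence (∀r.C ⊓ B) ⊑ (E ⊔ C): entailed.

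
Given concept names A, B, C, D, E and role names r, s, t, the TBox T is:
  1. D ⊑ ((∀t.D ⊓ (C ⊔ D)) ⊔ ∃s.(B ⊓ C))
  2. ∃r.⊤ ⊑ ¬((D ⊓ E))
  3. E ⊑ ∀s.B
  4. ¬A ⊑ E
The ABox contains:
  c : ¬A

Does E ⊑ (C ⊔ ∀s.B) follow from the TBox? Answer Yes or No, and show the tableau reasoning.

Yes

1. E ⊑ (C ⊔ ∀s.B)  ⇔  (E ⊓ (¬C ⊓ ∃s.¬B)) unsat w.r.t. T
   all branches close; clash {E, ¬E} at x₀
2. Hence E ⊑ (C ⊔ ∀s.B): entailed.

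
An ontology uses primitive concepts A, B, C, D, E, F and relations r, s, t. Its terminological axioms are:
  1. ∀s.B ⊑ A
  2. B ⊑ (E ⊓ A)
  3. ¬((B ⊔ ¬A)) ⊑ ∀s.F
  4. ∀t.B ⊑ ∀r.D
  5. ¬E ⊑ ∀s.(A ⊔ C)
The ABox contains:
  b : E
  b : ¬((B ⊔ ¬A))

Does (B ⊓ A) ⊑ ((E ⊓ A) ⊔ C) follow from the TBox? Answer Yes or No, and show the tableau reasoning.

Yes

1. (B ⊓ A) ⊑ ((E ⊓ A) ⊔ C)  ⇔  ((B ⊓ A) ⊓ ((¬E ⊔ ¬A) ⊓ ¬C)) unsat w.r.t. T
   all branches close; clash {A, ¬A} at x₀
2. Hence (B ⊓ A) ⊑ ((E ⊓ A) ⊔ C): entailed.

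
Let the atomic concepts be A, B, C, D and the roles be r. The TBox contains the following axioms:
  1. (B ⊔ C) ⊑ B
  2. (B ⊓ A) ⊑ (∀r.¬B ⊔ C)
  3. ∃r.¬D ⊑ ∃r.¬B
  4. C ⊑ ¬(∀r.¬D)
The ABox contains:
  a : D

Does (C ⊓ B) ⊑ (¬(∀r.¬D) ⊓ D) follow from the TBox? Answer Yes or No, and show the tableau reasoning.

No

1. (C ⊓ B) ⊑ (¬(∀r.¬D) ⊓ D)  ⇔  ((C ⊓ B) ⊓ (∀r.¬D ⊔ ¬D)) unsat w.r.t. T
   apply at x₀: C⊑¬(∀r.¬D)
   open: L(x₀) ⊇ {B, C, ¬A, ¬D, ∀r.D, …} (+ ∃-successors)
2. Hence (C ⊓ B) ⊑ (¬(∀r.¬D) ⊓ D): not entailed.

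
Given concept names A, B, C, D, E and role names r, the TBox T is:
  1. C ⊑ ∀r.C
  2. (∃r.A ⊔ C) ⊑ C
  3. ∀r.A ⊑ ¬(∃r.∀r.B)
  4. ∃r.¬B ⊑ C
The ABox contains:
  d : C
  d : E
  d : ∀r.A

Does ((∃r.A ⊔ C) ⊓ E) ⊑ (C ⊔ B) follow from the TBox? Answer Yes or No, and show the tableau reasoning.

1. ((∃r.A ⊔ C) ⊓ E) ⊑ (C ⊔ B)  ⇔  (((∃r.A ⊔ C) ⊓ E) ⊓ (¬C ⊓ ¬B)) unsat w.r.t. T
   all branches close; clash {C, ¬C} at x₀
2. Hence ((∃r.A ⊔ C) ⊓ E) ⊑ (C ⊔ B): entailed.

Yes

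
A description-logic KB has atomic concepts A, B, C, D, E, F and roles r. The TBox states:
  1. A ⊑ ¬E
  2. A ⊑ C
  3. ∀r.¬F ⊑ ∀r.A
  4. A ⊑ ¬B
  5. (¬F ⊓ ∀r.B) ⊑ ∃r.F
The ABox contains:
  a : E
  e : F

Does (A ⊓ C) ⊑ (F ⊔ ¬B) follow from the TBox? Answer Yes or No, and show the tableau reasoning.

1. (A ⊓ C) ⊑ (F ⊔ ¬B)  ⇔  ((A ⊓ C) ⊓ (¬F ⊓ B)) unsat w.r.t. T
   all branches close; clash {B, ¬B} at x₀
2. Hence (A ⊓ C) ⊑ (F ⊔ ¬B): entailed.

Yes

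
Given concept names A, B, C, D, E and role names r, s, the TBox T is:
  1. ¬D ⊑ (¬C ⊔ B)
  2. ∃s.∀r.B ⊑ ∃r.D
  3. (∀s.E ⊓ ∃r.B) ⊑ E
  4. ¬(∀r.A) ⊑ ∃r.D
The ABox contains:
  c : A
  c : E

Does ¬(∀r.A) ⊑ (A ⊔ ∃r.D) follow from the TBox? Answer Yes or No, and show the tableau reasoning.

Yes

1. ¬(∀r.A) ⊑ (A ⊔ ∃r.D)  ⇔  (∃r.¬A ⊓ (¬A ⊓ ∀r.¬D)) unsat w.r.t. T
   all branches close; clash {D, ¬D} at an ∃-successor
2. Hence ¬(∀r.A) ⊑ (A ⊔ ∃r.D): entailed.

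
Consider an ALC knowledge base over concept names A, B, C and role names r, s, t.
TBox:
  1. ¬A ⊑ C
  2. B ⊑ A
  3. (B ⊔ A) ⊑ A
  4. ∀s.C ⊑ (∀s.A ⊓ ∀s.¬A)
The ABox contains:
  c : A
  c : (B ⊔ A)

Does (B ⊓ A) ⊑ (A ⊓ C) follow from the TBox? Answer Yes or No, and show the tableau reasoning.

1. (B ⊓ A) ⊑ (A ⊓ C)  ⇔  ((B ⊓ A) ⊓ (¬A ⊔ ¬C)) unsat w.r.t. T
   open: L(x₀) ⊇ {A, B, ¬C, ∃s.¬C} (+ ∃-successors)
2. Hence (B ⊓ A) ⊑ (A ⊓ C): not entailed.

No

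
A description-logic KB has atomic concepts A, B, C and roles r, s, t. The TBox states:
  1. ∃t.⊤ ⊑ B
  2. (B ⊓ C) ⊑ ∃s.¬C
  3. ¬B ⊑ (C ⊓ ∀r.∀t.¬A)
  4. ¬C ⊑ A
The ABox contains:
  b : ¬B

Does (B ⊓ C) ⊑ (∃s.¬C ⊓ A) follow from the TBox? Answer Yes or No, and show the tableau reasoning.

No

1. (B ⊓ C) ⊑ (∃s.¬C ⊓ A)  ⇔  ((B ⊓ C) ⊓ (∀s.C ⊔ ¬A)) unsat w.r.t. T
   apply at x₀: (B ⊓ C)⊑∃s.¬C
   open: L(x₀) ⊇ {B, C, ¬A, ∃s.¬C} (+ ∃-successors)
2. Hence (B ⊓ C) ⊑ (∃s.¬C ⊓ A): not entailed.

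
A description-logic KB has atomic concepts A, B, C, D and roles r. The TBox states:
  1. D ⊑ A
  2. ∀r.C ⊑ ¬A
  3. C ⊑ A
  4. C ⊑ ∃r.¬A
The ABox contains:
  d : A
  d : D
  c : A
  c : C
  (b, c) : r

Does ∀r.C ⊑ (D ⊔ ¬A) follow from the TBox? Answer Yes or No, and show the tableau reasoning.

1. ∀r.C ⊑ (D ⊔ ¬A)  ⇔  (∀r.C ⊓ (¬D ⊓ A)) unsat w.r.t. T
   all branches close; clash {A, ¬A} at x₀
2. Hence ∀r.C ⊑ (D ⊔ ¬A): entailed.

Yes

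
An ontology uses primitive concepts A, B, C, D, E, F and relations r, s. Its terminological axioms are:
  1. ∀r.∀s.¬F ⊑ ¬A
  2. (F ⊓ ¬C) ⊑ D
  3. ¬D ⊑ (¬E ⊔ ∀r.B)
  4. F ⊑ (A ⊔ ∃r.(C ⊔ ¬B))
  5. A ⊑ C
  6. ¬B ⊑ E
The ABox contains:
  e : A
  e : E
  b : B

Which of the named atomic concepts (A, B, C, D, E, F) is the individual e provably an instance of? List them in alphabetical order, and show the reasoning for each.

{A, C, E}

1. e : A?  L(e) = {A, E} ∪ {¬A}
   clash {A, ¬A} at e — e ∈ A
2. e : B?  L(e) = {A, E} ∪ {¬B}
   apply at e: A⊑C
   open: L(e) ⊇ {A, C, D, E, ¬B, …} (+ ∃-successors) — e ∉ B possible
3. e : C?  L(e) = {A, E} ∪ {¬C}
   clash {C, ¬C} at e — e ∈ C
4. e : D?  L(e) = {A, E} ∪ {¬D}
   apply at e: ¬D⊑(¬E ⊔ ∀r.B); A⊑C
   open: L(e) ⊇ {A, C, E, ¬D, ¬F, …} (+ ∃-successors) — e ∉ D possible
5. e : E?  L(e) = {A, E} ∪ {¬E}
   clash {E, ¬E} at e — e ∈ E
6. e : F?  L(e) = {A, E} ∪ {¬F}
   apply at e: A⊑C
   open: L(e) ⊇ {A, C, D, E, ¬F, …} (+ ∃-successors) — e ∉ F possible
7. Entailed for e: {A, C, E}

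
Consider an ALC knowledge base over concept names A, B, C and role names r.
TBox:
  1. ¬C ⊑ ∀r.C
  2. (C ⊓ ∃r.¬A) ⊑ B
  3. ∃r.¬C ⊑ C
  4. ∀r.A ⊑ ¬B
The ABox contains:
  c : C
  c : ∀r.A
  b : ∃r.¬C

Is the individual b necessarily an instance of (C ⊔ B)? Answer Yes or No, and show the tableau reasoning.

1. b : (C ⊔ B)?  L(b) = {∃r.¬C} ∪ {(¬C ⊓ ¬B)}
   clash {B, ¬B} at b — b ∈ (C ⊔ B)
2. Hence b : (C ⊔ B): entailed.

Yes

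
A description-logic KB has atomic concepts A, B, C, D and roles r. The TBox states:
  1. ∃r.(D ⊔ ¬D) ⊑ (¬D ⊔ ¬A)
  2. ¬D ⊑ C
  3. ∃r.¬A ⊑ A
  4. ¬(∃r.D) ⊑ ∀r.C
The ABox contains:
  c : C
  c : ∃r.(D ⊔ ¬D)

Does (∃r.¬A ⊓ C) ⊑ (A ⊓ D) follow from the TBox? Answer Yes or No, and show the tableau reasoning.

1. (∃r.¬A ⊓ C) ⊑ (A ⊓ D)  ⇔  ((∃r.¬A ⊓ C) ⊓ (¬A ⊔ ¬D)) unsat w.r.t. T
   apply at x₀: ∃r.¬A⊑A
   open: L(x₀) ⊇ {A, C, ¬D, ∃r.D, ∃r.¬A} (+ ∃-successors)
2. Hence (∃r.¬A ⊓ C) ⊑ (A ⊓ D): not entailed.

No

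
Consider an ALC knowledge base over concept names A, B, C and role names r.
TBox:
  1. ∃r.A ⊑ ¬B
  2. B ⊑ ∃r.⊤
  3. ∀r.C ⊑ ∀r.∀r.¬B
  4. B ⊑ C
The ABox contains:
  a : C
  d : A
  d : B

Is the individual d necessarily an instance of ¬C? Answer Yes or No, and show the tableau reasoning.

No

1. d : ¬C?  L(d) = {A, B} ∪ {C}
   apply at d: B⊑∃r.⊤
   open: L(d) ⊇ {A, B, C, ∀r.¬A, ∃r.¬C, …} (+ ∃-successors) — d ∉ ¬C possible
2. Hence d : ¬C: not entailed.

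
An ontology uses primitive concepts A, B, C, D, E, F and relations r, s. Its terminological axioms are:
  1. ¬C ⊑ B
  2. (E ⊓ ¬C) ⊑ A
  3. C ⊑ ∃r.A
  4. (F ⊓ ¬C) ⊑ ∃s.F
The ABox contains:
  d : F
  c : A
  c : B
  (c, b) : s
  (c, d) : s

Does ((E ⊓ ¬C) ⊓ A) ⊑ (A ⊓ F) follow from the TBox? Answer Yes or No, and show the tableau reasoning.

No

1. ((E ⊓ ¬C) ⊓ A) ⊑ (A ⊓ F)  ⇔  (((E ⊓ ¬C) ⊓ A) ⊓ (¬A ⊔ ¬F)) unsat w.r.t. T
   apply at x₀: ¬C⊑B
   open: L(x₀) ⊇ {A, B, E, ¬C, ¬F}
2. Hence ((E ⊓ ¬C) ⊓ A) ⊑ (A ⊓ F): not entailed.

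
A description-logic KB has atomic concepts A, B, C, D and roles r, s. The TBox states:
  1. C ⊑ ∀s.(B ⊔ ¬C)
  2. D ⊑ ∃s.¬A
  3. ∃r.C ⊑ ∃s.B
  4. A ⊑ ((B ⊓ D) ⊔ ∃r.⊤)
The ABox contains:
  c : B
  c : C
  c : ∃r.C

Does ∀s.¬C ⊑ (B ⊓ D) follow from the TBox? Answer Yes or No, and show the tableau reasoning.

1. ∀s.¬C ⊑ (B ⊓ D)  ⇔  (∀s.¬C ⊓ (¬B ⊔ ¬D)) unsat w.r.t. T
   open: L(x₀) ⊇ {¬A, ¬B, ¬C, ¬D, ∀r.¬C, …}
2. Hence ∀s.¬C ⊑ (B ⊓ D): not entailed.

No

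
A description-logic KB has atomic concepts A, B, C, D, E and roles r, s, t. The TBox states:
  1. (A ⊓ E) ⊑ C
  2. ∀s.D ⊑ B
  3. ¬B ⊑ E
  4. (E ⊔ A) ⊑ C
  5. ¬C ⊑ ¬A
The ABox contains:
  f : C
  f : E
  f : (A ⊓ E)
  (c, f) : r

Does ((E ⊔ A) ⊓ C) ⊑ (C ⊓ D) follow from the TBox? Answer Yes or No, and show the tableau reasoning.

1. ((E ⊔ A) ⊓ C) ⊑ (C ⊓ D)  ⇔  (((E ⊔ A) ⊓ C) ⊓ (¬C ⊔ ¬D)) unsat w.r.t. T
   open: L(x₀) ⊇ {B, C, E, ¬D}
2. Hence ((E ⊔ A) ⊓ C) ⊑ (C ⊓ D): not entailed.

No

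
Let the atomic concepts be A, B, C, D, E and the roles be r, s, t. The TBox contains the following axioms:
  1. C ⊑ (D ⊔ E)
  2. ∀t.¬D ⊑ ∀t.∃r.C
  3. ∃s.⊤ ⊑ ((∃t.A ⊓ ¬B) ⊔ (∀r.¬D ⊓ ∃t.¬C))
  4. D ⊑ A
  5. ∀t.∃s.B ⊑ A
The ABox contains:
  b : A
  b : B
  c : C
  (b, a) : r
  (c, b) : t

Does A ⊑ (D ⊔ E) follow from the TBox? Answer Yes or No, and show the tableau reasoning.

1. A ⊑ (D ⊔ E)  ⇔  (A ⊓ (¬D ⊓ ¬E)) unsat w.r.t. T
   open: L(x₀) ⊇ {A, ¬C, ¬D, ¬E, ∀s.⊥, …} (+ ∃-successors)
2. Hence A ⊑ (D ⊔ E): not entailed.

No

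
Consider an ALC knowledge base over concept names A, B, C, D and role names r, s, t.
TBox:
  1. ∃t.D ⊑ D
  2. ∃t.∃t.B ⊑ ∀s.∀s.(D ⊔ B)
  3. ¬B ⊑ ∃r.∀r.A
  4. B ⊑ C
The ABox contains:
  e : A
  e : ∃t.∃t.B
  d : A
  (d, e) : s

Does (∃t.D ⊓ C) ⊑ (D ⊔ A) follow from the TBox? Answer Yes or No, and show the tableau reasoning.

1. (∃t.D ⊓ C) ⊑ (D ⊔ A)  ⇔  ((∃t.D ⊓ C) ⊓ (¬D ⊓ ¬A)) unsat w.r.t. T
   all branches close; clash {D, ¬D} at x₀
2. Hence (∃t.D ⊓ C) ⊑ (D ⊔ A): entailed.

Yes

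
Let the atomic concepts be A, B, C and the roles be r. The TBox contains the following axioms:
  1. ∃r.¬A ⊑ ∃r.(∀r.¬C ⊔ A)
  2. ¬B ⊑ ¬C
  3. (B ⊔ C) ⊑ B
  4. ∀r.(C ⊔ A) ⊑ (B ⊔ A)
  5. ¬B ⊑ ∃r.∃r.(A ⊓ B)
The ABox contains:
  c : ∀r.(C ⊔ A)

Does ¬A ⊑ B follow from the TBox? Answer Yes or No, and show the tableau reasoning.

No

1. ¬A ⊑ B  ⇔  (¬A ⊓ ¬B) unsat w.r.t. T
   apply at x₀: ¬B⊑¬C; ¬B⊑∃r.∃r.(A ⊓ B)
   open: L(x₀) ⊇ {¬A, ¬B, ¬C, ∃r.(¬C ⊓ ¬A), ∃r.(∀r.¬C ⊔ A), …} (+ ∃-successors)
2. Hence ¬A ⊑ B: not entailed.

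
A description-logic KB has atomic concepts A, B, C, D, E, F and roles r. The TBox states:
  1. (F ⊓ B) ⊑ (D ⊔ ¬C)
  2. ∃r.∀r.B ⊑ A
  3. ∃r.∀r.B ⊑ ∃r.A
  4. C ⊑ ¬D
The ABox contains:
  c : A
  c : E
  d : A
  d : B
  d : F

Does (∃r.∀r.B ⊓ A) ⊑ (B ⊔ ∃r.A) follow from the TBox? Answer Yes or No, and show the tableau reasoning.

Yes

1. (∃r.∀r.B ⊓ A) ⊑ (B ⊔ ∃r.A)  ⇔  ((∃r.∀r.B ⊓ A) ⊓ (¬B ⊓ ∀r.¬A)) unsat w.r.t. T
   all branches close; clash {A, ¬A} at an ∃-successor
2. Hence (∃r.∀r.B ⊓ A) ⊑ (B ⊔ ∃r.A): entailed.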